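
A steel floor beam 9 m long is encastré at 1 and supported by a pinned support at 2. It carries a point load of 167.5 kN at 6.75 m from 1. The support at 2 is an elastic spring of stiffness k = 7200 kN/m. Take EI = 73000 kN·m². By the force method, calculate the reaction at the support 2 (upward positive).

Remove the prop at 2; the released (primary) structure is a cantilever built in at 1.
Deflection at 2 on the released cantilever, summing each load's contribution:
  point load 167.5 at a = 6.75: Pa²(3L − a)/(6EI) = 25757/EI
Tip deflection under a unit load at 2: L³/(3EI) = 243/EI.
With EI = 73000 kN·m²: δ_0 = 0.35284 m and δ_{22} = 0.003329 m/kN.
Compatibility — the spring shortens by R_2/k under the reaction it provides: δ_0 − R_2·δ_{22} = R_2/k. With 1/k = 0.000139 m/kN, R_2 = δ_0 / (δ_{22} + 1/k) = 0.35284 / (0.003329 + 0.000139) = 101.8 kN.

R_2 = 101.8 kN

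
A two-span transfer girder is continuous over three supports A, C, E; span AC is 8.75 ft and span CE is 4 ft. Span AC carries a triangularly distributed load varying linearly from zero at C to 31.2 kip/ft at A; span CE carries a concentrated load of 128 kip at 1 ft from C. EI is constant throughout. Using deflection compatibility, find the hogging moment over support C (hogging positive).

Take M_C as the redundant. Released structure: two simple spans AC and CE with a hinge at C.
End slopes at the hinge C, treating each span as simply supported:
  span AC: triangular load, peak 31.2: 7w₀L³/(360EI) = 406.4/EI
  span CE: point load 128 at a = 1: Pab(L + b)/(6LEI) = 112/EI
  relative rotation θ_0 = (406.4 + 112)/EI = 518.4/EI
A unit hogging moment at C produces rotation L₁/(3EI) + L₂/(3EI) = 4.25/EI.
Compatibility: M_C·(L₁+L₂)/(3EI) = θ_0, giving M_C = 122 kip·ft (hogging).

M_C = 122 kip·ft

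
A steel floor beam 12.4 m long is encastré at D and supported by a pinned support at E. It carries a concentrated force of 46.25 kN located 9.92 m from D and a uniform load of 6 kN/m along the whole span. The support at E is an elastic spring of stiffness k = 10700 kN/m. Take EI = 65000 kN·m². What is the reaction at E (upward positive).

R_E = 59.89 kN

Choose R_E as the redundant. The primary structure is the cantilever fixed at D.
Free-end deflection of the primary structure under the applied loading (downward +):
  point load 46.25 at a = 9.92: Pa²(3L − a)/(6EI) = 20693/EI
  UDL 6: wL⁴/(8EI) = 17732/EI
  δ_0 = 38425/EI
Tip deflection under a unit load at E: L³/(3EI) = 635.5/EI.
With EI = 65000 kN·m²: δ_0 = 0.59115 m and δ_{EE} = 0.009778 m/kN.
Compatibility — the spring shortens by R_E/k under the reaction it provides: δ_0 − R_E·δ_{EE} = R_E/k. With 1/k = 0.000093 m/kN, R_E = δ_0 / (δ_{EE} + 1/k) = 0.59115 / (0.009778 + 0.000093) = 59.89 kN.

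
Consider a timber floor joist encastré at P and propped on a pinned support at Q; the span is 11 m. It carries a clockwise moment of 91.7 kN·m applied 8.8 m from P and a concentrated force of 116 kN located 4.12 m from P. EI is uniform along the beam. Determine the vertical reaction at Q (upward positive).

Release the roller at Q. Primary structure: cantilever fixed at P.
Free-end deflection of the primary structure under the applied loading (downward +):
  clockwise couple 91.7 at a = 8.8: M₀a(2L − a)/(2EI) = 5326/EI
  point load 116 at a = 4.12: Pa²(3L − a)/(6EI) = 9478/EI
  δ_0 = 14804/EI
Flexibility coefficient — unit upward force at Q: δ_{QQ} = L³/(3EI) = 443.7/EI.
The prop prevents deflection at Q: R_Q = δ_0/δ_{QQ} = 14804/443.7 = 33.37 kN.

R_Q = 33.37 kN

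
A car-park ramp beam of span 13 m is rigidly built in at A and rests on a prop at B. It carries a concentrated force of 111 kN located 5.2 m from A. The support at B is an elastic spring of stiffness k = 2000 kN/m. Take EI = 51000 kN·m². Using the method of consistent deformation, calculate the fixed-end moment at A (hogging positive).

Choose R_B as the redundant. The primary structure is the cantilever fixed at A.
Deflection at B on the released cantilever, summing each load's contribution:
  point load 111 at a = 5.2: Pa²(3L − a)/(6EI) = 16908/EI
Flexibility coefficient — unit upward force at B: δ_{BB} = L³/(3EI) = 732.3/EI.
With EI = 51000 kN·m²: δ_0 = 0.33153 m and δ_{BB} = 0.014359 m/kN.
Compatibility — the spring shortens by R_B/k under the reaction it provides: δ_0 − R_B·δ_{BB} = R_B/k. With 1/k = 0.0005 m/kN, R_B = δ_0 / (δ_{BB} + 1/k) = 0.33153 / (0.014359 + 0.0005) = 22.31 kN.
Moment equilibrium about A: M_A = Σ(load moments about A) − R_B·L = 577.2 − 22.31×13 = 287.2 kN·m.

M_A = 287.2 kN·m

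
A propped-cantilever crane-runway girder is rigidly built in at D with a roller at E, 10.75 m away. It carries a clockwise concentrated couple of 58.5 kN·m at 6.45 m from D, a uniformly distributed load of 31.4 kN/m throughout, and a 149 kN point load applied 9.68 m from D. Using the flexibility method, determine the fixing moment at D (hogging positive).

Release the roller at E. Primary structure: cantilever fixed at D.
Free-end deflection of the primary structure under the applied loading (downward +):
  clockwise couple 58.5 at a = 6.45: M₀a(2L − a)/(2EI) = 2839/EI
  UDL 31.4: wL⁴/(8EI) = 52417/EI
  point load 149 at a = 9.68: Pa²(3L − a)/(6EI) = 52519/EI
  δ_0 = 107776/EI
Tip deflection under a unit load at E: L³/(3EI) = 414.1/EI.
The prop prevents deflection at E: R_E = δ_0/δ_{EE} = 107776/414.1 = 260.3 kN.
Moment equilibrium about D: M_D = Σ(load moments about D) − R_E·L = 3315 − 260.3×10.75 = 517.3 kN·m.

M_D = 517.3 kN·m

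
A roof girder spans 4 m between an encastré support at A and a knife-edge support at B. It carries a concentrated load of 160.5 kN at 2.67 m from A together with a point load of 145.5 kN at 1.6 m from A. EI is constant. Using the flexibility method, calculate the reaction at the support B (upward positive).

R_B = 113.7 kN

Choose R_B as the redundant. The primary structure is the cantilever fixed at A.
Downward deflection at the released point B due to the loads:
  point load 160.5 at a = 2.67: Pa²(3L − a)/(6EI) = 1779/EI
  point load 145.5 at a = 1.6: Pa²(3L − a)/(6EI) = 645.6/EI
  δ_0 = 2425/EI
Flexibility coefficient — unit upward force at B: δ_{BB} = L³/(3EI) = 21.33/EI.
The prop prevents deflection at B: R_B = δ_0/δ_{BB} = 2425/21.33 = 113.7 kN.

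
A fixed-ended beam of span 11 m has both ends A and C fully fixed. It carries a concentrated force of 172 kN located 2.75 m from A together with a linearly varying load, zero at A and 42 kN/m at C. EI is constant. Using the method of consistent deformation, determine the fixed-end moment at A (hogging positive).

Release both end moments; the primary structure is a simply-supported span AC with redundants M_A and M_C.
End rotations of the released simple span under the applied load (×1/EI):
  at A: point load 172 at a = 2.75: Pab(L + b)/(6LEI) = 1138/EI
  at C: point load 172 at a = 2.75: Pab(L + a)/(6LEI) = 813/EI
  at A: triangular load, peak 42: 7w₀L³/(360EI) = 1087/EI
  at C: triangular load, peak 42: w₀L³/(45EI) = 1242/EI
  θ_A0 = 2225/EI,  θ_C0 = 2055/EI
Flexibility coefficients: a unit moment at one end gives L/(3EI) there and L/(6EI) at the far end, so f₁₁ = f₂₂ = 3.667/EI and f₁₂ = f₂₁ = 1.833/EI.
Compatibility — zero rotation at each built-in end:
  3.667 M_A + 1.833 M_C = 2225
  1.833 M_A + 3.667 M_C = 2055
Solving the pair gives M_A = 435.5 kN·m and M_C = 342.8 kN·m (hogging).

M_A = 435.5 kN·m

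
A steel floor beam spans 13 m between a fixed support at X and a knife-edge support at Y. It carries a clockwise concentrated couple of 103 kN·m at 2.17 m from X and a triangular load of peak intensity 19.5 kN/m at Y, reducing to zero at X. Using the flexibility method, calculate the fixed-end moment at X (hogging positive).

Release the roller at Y. Primary structure: cantilever fixed at X.
Free-end deflection of the primary structure under the applied loading (downward +):
  clockwise couple 103 at a = 2.17: M₀a(2L − a)/(2EI) = 2663/EI
  triangular load, peak 19.5 at the free end: 11w₀L⁴/(120EI) = 51053/EI
  δ_0 = 53716/EI
Tip deflection under a unit load at Y: L³/(3EI) = 732.3/EI.
Compatibility at Y: δ_0 − R_Y·δ_{YY} = 0, so R_Y = 53716/732.3 = 73.35 kN.
Moment equilibrium about X: M_X = Σ(load moments about X) − R_Y·L = 1202 − 73.35×13 = 248 kN·m.

M_X = 248 kN·m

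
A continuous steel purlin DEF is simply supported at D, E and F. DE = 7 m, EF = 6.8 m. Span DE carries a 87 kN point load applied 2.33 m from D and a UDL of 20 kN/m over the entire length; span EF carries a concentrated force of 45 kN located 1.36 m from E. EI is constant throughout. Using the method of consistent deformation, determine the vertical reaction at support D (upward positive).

R_D = 109.5 kN

Take M_E as the redundant. Released structure: two simple spans DE and EF with a hinge at E.
Rotations at E on the released spans (each span's end-slope, ×1/EI):
  span DE: point load 87 at a = 2.33: Pab(L + a)/(6LEI) = 210.3/EI
  span DE: UDL 20: wL³/(24EI) = 285.8/EI
  span EF: point load 45 at a = 1.36: Pab(L + b)/(6LEI) = 99.88/EI
  relative rotation θ_0 = (496.1 + 99.88)/EI = 596/EI
A unit hogging moment at E produces rotation L₁/(3EI) + L₂/(3EI) = 4.6/EI.
Compatibility: M_E·(L₁+L₂)/(3EI) = θ_0, giving M_E = 129.6 kN·m (hogging).
Span DE, ΣM about D with M_E applied at E: R_E^{DE}·7 = 692.7 + 129.6, so R_E^{DE} = 117.5 kN and R_D = 227 − 117.5 = 109.5 kN.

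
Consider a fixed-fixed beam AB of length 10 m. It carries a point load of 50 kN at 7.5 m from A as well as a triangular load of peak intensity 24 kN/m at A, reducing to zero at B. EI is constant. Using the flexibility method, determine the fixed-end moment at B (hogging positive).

Take the two fixed-end moments M_A, M_B as redundants; the released structure is the simple span AB.
On the primary (simply-supported) span, the end slopes from the loading are:
  at A: point load 50 at a = 7.5: Pab(L + b)/(6LEI) = 195.3/EI
  at B: point load 50 at a = 7.5: Pab(L + a)/(6LEI) = 273.4/EI
  at A: triangular load, peak 24: w₀L³/(45EI) = 533.3/EI
  at B: triangular load, peak 24: 7w₀L³/(360EI) = 466.7/EI
  θ_A0 = 728.6/EI,  θ_B0 = 740.1/EI
Flexibility coefficients: a unit moment at one end gives L/(3EI) there and L/(6EI) at the far end, so f₁₁ = f₂₂ = 3.333/EI and f₁₂ = f₂₁ = 1.667/EI.
Compatibility — zero rotation at each built-in end:
  3.333 M_A + 1.667 M_B = 728.6
  1.667 M_A + 3.333 M_B = 740.1
Solving the pair gives M_A = 143.4 kN·m and M_B = 150.3 kN·m (hogging).

M_B = 150.3 kN·m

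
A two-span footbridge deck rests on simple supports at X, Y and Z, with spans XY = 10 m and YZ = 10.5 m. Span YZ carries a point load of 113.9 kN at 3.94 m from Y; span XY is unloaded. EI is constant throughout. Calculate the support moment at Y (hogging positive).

Release continuity at Y by inserting a hinge; the redundant is the internal moment M_Y. The primary structure is two simply-supported spans XY and YZ.
Rotations at Y on the released spans (each span's end-slope, ×1/EI):
  span YZ: point load 113.9 at a = 3.94: Pab(L + b)/(6LEI) = 797.2/EI
  relative rotation θ_0 = (0 + 797.2)/EI = 797.2/EI
A unit hogging moment at Y produces rotation L₁/(3EI) + L₂/(3EI) = 6.833/EI.
Compatibility: M_Y·(L₁+L₂)/(3EI) = θ_0, giving M_Y = 116.7 kN·m (hogging).

M_Y = 116.7 kN·m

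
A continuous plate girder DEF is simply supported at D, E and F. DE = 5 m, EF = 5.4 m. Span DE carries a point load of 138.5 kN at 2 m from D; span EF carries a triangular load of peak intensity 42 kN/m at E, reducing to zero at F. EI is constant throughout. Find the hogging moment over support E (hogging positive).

M_E = 98.33 kN·m

Insert a hinge at E; M_E is the redundant, and each span becomes simply supported.
End slopes at the hinge E, treating each span as simply supported:
  span DE: point load 138.5 at a = 2: Pab(L + a)/(6LEI) = 193.9/EI
  span EF: triangular load, peak 42: w₀L³/(45EI) = 147/EI
  relative rotation θ_0 = (193.9 + 147)/EI = 340.9/EI
A unit hogging moment at E produces rotation L₁/(3EI) + L₂/(3EI) = 3.467/EI.
Compatibility: M_E·(L₁+L₂)/(3EI) = θ_0, giving M_E = 98.33 kN·m (hogging).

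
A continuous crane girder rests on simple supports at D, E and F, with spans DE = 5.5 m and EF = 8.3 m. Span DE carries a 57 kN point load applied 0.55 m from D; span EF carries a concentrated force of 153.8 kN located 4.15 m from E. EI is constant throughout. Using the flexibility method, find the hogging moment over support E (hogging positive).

Insert a hinge at E; M_E is the redundant, and each span becomes simply supported.
Discontinuity in slope at E on the released structure — sum the simple-span end rotations:
  span DE: point load 57 at a = 0.55: Pab(L + a)/(6LEI) = 28.45/EI
  span EF: point load 153.8 at a = 4.15: Pab(L + b)/(6LEI) = 662.2/EI
  relative rotation θ_0 = (28.45 + 662.2)/EI = 690.7/EI
A unit hogging moment at E produces rotation L₁/(3EI) + L₂/(3EI) = 4.6/EI.
Slope continuity at E: θ_0 = M_E·4.6/EI, so M_E = 690.7/4.6 = 150.1 kN·m (hogging).

M_E = 150.1 kN·m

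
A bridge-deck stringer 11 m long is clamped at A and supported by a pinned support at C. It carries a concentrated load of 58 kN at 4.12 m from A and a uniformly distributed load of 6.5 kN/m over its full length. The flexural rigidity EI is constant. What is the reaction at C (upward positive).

R_C = 37.49 kN

Remove the prop at C; the released (primary) structure is a cantilever built in at A.
Deflection at C on the released cantilever, summing each load's contribution:
  point load 58 at a = 4.12: Pa²(3L − a)/(6EI) = 4739/EI
  UDL 6.5: wL⁴/(8EI) = 11896/EI
  δ_0 = 16635/EI
Tip deflection under a unit load at C: L³/(3EI) = 443.7/EI.
Compatibility at C: δ_0 − R_C·δ_{CC} = 0, so R_C = 16635/443.7 = 37.49 kN.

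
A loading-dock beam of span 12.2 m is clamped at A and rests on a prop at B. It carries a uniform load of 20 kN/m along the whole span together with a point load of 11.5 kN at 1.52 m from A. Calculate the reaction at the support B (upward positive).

R_B = 91.76 kN

Choose R_B as the redundant. The primary structure is the cantilever fixed at A.
Deflection at B on the released cantilever, summing each load's contribution:
  UDL 20: wL⁴/(8EI) = 55383/EI
  point load 11.5 at a = 1.52: Pa²(3L − a)/(6EI) = 155.3/EI
  δ_0 = 55539/EI
Tip deflection under a unit load at B: L³/(3EI) = 605.3/EI.
Compatibility at B: δ_0 − R_B·δ_{BB} = 0, so R_B = 55539/605.3 = 91.76 kN.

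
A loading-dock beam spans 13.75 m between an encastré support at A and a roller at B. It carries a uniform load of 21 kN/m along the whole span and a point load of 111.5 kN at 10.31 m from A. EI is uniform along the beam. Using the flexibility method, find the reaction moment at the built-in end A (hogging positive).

M_A = 676.1 kN·m

Release the roller at B. Primary structure: cantilever fixed at A.
Downward deflection at the released point B due to the loads:
  UDL 21: wL⁴/(8EI) = 93830/EI
  point load 111.5 at a = 10.31: Pa²(3L − a)/(6EI) = 61117/EI
  δ_0 = 154947/EI
Tip deflection under a unit load at B: L³/(3EI) = 866.5/EI.
The prop prevents deflection at B: R_B = δ_0/δ_{BB} = 154947/866.5 = 178.8 kN.
Moment equilibrium about A: M_A = Σ(load moments about A) − R_B·L = 3135 − 178.8×13.75 = 676.1 kN·m.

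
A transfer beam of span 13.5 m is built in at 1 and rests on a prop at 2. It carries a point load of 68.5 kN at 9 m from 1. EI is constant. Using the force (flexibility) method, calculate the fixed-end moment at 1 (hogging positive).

M_1 = 137 kN·m

Remove the prop at 2; the released (primary) structure is a cantilever built in at 1.
Deflection at 2 on the released cantilever, summing each load's contribution:
  point load 68.5 at a = 9: Pa²(3L − a)/(6EI) = 29130/EI
Flexibility coefficient — unit upward force at 2: δ_{22} = L³/(3EI) = 820.1/EI.
The prop prevents deflection at 2: R_2 = δ_0/δ_{22} = 29130/820.1 = 35.52 kN.
Moment equilibrium about 1: M_1 = Σ(load moments about 1) − R_2·L = 616.5 − 35.52×13.5 = 137 kN·m.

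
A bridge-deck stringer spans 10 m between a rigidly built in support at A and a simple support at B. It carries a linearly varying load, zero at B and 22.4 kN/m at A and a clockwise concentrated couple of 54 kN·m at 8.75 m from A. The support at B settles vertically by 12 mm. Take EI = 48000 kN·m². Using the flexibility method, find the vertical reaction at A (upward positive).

Remove the prop at B; the released (primary) structure is a cantilever built in at A.
Primary-structure tip deflection at B by superposition:
  triangular load, peak 22.4 at the fixed end: w₀L⁴/(30EI) = 7467/EI
  clockwise couple 54 at a = 8.75: M₀a(2L − a)/(2EI) = 2658/EI
  δ_0 = 10124/EI
Flexibility coefficient — unit upward force at B: δ_{BB} = L³/(3EI) = 333.3/EI.
With EI = 48000 kN·m²: δ_0 = 0.21093 m and δ_{BB} = 0.006944 m/kN.
Compatibility — the beam at B must follow the support down by 0.012 m: δ_0 − R_B·δ_{BB} = 0.012, so R_B = (0.21093 − 0.012)/0.006944 = 28.65 kN.
Vertical equilibrium: R_A = ΣP − R_B = 112 − 28.65 = 83.35 kN.

R_A = 83.35 kN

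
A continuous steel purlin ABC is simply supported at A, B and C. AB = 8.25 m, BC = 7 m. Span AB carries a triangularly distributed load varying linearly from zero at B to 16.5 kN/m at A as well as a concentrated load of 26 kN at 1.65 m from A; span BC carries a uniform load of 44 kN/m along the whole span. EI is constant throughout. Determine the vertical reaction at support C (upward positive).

Insert a hinge at B; M_B is the redundant, and each span becomes simply supported.
End slopes at the hinge B, treating each span as simply supported:
  span AB: triangular load, peak 16.5: 7w₀L³/(360EI) = 180.2/EI
  span AB: point load 26 at a = 1.65: Pab(L + a)/(6LEI) = 56.63/EI
  span BC: UDL 44: wL³/(24EI) = 628.8/EI
  relative rotation θ_0 = (236.8 + 628.8)/EI = 865.6/EI
A unit hogging moment at B produces rotation L₁/(3EI) + L₂/(3EI) = 5.083/EI.
Slope continuity at B: θ_0 = M_B·5.083/EI, so M_B = 865.6/5.083 = 170.3 kN·m (hogging).
Span BC, ΣM about C: R_B^{BC}·7 = 1078 + 170.3, so R_B^{BC} = 178.3 kN and R_C = 308 − 178.3 = 129.7 kN.

R_C = 129.7 kN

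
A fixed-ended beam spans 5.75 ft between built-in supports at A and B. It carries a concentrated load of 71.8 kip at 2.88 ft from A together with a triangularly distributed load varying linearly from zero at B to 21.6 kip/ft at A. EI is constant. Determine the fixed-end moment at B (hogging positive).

M_B = 75.5 kip·ft

Take the two fixed-end moments M_A, M_B as redundants; the released structure is the simple span AB.
Simple-span end rotations at A and B under the given loads:
  at A: point load 71.8 at a = 2.88: Pab(L + b)/(6LEI) = 148.3/EI
  at B: point load 71.8 at a = 2.88: Pab(L + a)/(6LEI) = 148.5/EI
  at A: triangular load, peak 21.6: w₀L³/(45EI) = 91.25/EI
  at B: triangular load, peak 21.6: 7w₀L³/(360EI) = 79.85/EI
  θ_A0 = 239.5/EI,  θ_B0 = 228.3/EI
Flexibility coefficients: a unit moment at one end gives L/(3EI) there and L/(6EI) at the far end, so f₁₁ = f₂₂ = 1.917/EI and f₁₂ = f₂₁ = 0.9583/EI.
Compatibility — zero rotation at each built-in end:
  1.917 M_A + 0.9583 M_B = 239.5
  0.9583 M_A + 1.917 M_B = 228.3
Solving the pair gives M_A = 87.22 kip·ft and M_B = 75.5 kip·ft (hogging).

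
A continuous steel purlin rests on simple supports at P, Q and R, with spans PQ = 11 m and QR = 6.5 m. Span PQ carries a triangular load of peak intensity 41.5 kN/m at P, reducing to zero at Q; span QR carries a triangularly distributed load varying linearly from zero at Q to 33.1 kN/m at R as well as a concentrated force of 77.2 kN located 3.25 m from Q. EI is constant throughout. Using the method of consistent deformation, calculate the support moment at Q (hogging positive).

M_Q = 249.4 kN·m

Take M_Q as the redundant. Released structure: two simple spans PQ and QR with a hinge at Q.
Rotations at Q on the released spans (each span's end-slope, ×1/EI):
  span PQ: triangular load, peak 41.5: 7w₀L³/(360EI) = 1074/EI
  span QR: triangular load, peak 33.1: 7w₀L³/(360EI) = 176.8/EI
  span QR: point load 77.2 at a = 3.25: Pab(L + b)/(6LEI) = 203.9/EI
  relative rotation θ_0 = (1074 + 380.6)/EI = 1455/EI
A unit hogging moment at Q produces rotation L₁/(3EI) + L₂/(3EI) = 5.833/EI.
Compatibility: M_Q·(L₁+L₂)/(3EI) = θ_0, giving M_Q = 249.4 kN·m (hogging).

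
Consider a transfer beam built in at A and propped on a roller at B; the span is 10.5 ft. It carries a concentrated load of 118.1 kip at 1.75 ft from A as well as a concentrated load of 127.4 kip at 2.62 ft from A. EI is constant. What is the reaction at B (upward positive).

R_B = 15.56 kip

Remove the prop at B; the released (primary) structure is a cantilever built in at A.
Deflection at B on the released cantilever, summing each load's contribution:
  point load 118.1 at a = 1.75: Pa²(3L − a)/(6EI) = 1793/EI
  point load 127.4 at a = 2.62: Pa²(3L − a)/(6EI) = 4209/EI
  δ_0 = 6003/EI
Tip deflection under a unit load at B: L³/(3EI) = 385.9/EI.
The prop prevents deflection at B: R_B = δ_0/δ_{BB} = 6003/385.9 = 15.56 kip.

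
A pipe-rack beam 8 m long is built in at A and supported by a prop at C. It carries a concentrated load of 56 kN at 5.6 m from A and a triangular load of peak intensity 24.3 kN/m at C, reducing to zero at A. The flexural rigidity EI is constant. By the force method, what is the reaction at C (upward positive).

R_C = 85.02 kN

Remove the prop at C; the released (primary) structure is a cantilever built in at A.
Primary-structure tip deflection at C by superposition:
  point load 56 at a = 5.6: Pa²(3L − a)/(6EI) = 5386/EI
  triangular load, peak 24.3 at the free end: 11w₀L⁴/(120EI) = 9124/EI
  δ_0 = 14509/EI
Flexibility coefficient — unit upward force at C: δ_{CC} = L³/(3EI) = 170.7/EI.
Compatibility at C: δ_0 − R_C·δ_{CC} = 0, so R_C = 14509/170.7 = 85.02 kN.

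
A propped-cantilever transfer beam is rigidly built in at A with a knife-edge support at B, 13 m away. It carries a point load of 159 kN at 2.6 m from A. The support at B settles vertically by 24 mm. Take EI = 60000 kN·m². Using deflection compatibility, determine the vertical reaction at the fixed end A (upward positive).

Take the reaction at B as the redundant and release it; the primary structure is a cantilever fixed at A.
Free-end deflection of the primary structure under the applied loading (downward +):
  point load 159 at a = 2.6: Pa²(3L − a)/(6EI) = 6521/EI
Tip deflection under a unit load at B: L³/(3EI) = 732.3/EI.
With EI = 60000 kN·m²: δ_0 = 0.10868 m and δ_{BB} = 0.012206 m/kN.
Compatibility — the beam at B must follow the support down by 0.024 m: δ_0 − R_B·δ_{BB} = 0.024, so R_B = (0.10868 − 0.024)/0.012206 = 6.938 kN.
Vertical equilibrium: R_A = ΣP − R_B = 159 − 6.938 = 152.1 kN.

R_A = 152.1 kN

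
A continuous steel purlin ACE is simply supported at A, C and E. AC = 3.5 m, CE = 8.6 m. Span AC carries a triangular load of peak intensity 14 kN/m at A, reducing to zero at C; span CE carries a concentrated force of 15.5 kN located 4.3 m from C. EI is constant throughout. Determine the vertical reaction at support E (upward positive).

Insert a hinge at C; M_C is the redundant, and each span becomes simply supported.
Discontinuity in slope at C on the released structure — sum the simple-span end rotations:
  span AC: triangular load, peak 14: 7w₀L³/(360EI) = 11.67/EI
  span CE: point load 15.5 at a = 4.3: Pab(L + b)/(6LEI) = 71.65/EI
  relative rotation θ_0 = (11.67 + 71.65)/EI = 83.32/EI
A unit hogging moment at C produces rotation L₁/(3EI) + L₂/(3EI) = 4.033/EI.
Slope continuity at C: θ_0 = M_C·4.033/EI, so M_C = 83.32/4.033 = 20.66 kN·m (hogging).
Span CE, ΣM about E: R_C^{CE}·8.6 = 66.65 + 20.66, so R_C^{CE} = 10.15 kN and R_E = 15.5 − 10.15 = 5.348 kN.

R_E = 5.348 kN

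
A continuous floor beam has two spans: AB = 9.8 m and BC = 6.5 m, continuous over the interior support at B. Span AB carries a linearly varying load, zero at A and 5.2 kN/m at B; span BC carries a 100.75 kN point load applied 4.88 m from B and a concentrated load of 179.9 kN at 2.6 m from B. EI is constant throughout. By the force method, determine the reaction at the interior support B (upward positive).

R_B = 185.9 kN

Take M_B as the redundant. Released structure: two simple spans AB and BC with a hinge at B.
Rotations at B on the released spans (each span's end-slope, ×1/EI):
  span AB: triangular load, peak 5.2: w₀L³/(45EI) = 108.8/EI
  span BC: point load 100.75 at a = 4.88: Pab(L + b)/(6LEI) = 165.8/EI
  span BC: point load 179.9 at a = 2.6: Pab(L + b)/(6LEI) = 486.4/EI
  relative rotation θ_0 = (108.8 + 652.3)/EI = 761/EI
A unit hogging moment at B produces rotation L₁/(3EI) + L₂/(3EI) = 5.433/EI.
Compatibility: M_B·(L₁+L₂)/(3EI) = θ_0, giving M_B = 140.1 kN·m (hogging).
Span AB, ΣM about A with M_B applied at B: R_B^{AB}·9.8 = 166.5 + 140.1, so R_B^{AB} = 31.28 kN and R_A = 25.48 − 31.28 = -5.799 kN.
Span BC, ΣM about C: R_B^{BC}·6.5 = 864.8 + 140.1, so R_B^{BC} = 154.6 kN and R_C = 280.6 − 154.6 = 126.1 kN.
R_B = 31.28 + 154.6 = 185.9 kN.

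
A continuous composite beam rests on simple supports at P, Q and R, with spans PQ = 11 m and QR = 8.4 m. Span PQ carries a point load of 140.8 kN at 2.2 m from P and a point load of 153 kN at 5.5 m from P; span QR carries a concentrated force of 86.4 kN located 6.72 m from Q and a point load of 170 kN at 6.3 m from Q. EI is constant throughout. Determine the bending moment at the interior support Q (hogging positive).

M_Q = 365.9 kN·m

Release continuity at Q by inserting a hinge; the redundant is the internal moment M_Q. The primary structure is two simply-supported spans PQ and QR.
Discontinuity in slope at Q on the released structure — sum the simple-span end rotations:
  span PQ: point load 140.8 at a = 2.2: Pab(L + a)/(6LEI) = 545.2/EI
  span PQ: point load 153 at a = 5.5: Pab(L + a)/(6LEI) = 1157/EI
  span QR: point load 86.4 at a = 6.72: Pab(L + b)/(6LEI) = 195.1/EI
  span QR: point load 170 at a = 6.3: Pab(L + b)/(6LEI) = 468.6/EI
  relative rotation θ_0 = (1702 + 663.6)/EI = 2366/EI
A unit hogging moment at Q produces rotation L₁/(3EI) + L₂/(3EI) = 6.467/EI.
Slope continuity at Q: θ_0 = M_Q·6.467/EI, so M_Q = 2366/6.467 = 365.9 kN·m (hogging).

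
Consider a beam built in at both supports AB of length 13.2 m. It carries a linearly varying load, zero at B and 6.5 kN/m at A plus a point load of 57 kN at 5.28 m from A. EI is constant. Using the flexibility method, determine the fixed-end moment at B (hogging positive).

Take the two fixed-end moments M_A, M_B as redundants; the released structure is the simple span AB.
On the primary (simply-supported) span, the end slopes from the loading are:
  at A: triangular load, peak 6.5: w₀L³/(45EI) = 332.2/EI
  at B: triangular load, peak 6.5: 7w₀L³/(360EI) = 290.7/EI
  at A: point load 57 at a = 5.28: Pab(L + b)/(6LEI) = 635.6/EI
  at B: point load 57 at a = 5.28: Pab(L + a)/(6LEI) = 556.2/EI
  θ_A0 = 967.8/EI,  θ_B0 = 846.9/EI
Flexibility coefficients: a unit moment at one end gives L/(3EI) there and L/(6EI) at the far end, so f₁₁ = f₂₂ = 4.4/EI and f₁₂ = f₂₁ = 2.2/EI.
Compatibility — zero rotation at each built-in end:
  4.4 M_A + 2.2 M_B = 967.8
  2.2 M_A + 4.4 M_B = 846.9
Solving the pair gives M_A = 165 kN·m and M_B = 110 kN·m (hogging).

M_B = 110 kN·m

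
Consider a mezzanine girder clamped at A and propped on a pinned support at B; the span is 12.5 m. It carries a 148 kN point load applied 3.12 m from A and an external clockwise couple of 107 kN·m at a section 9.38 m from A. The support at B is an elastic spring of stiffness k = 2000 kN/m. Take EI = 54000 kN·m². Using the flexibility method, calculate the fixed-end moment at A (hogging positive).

M_A = 272.1 kN·m

Release the roller at B. Primary structure: cantilever fixed at A.
Downward deflection at the released point B due to the loads:
  point load 148 at a = 3.12: Pa²(3L − a)/(6EI) = 8255/EI
  clockwise couple 107 at a = 9.38: M₀a(2L − a)/(2EI) = 7839/EI
  δ_0 = 16094/EI
Tip deflection under a unit load at B: L³/(3EI) = 651/EI.
With EI = 54000 kN·m²: δ_0 = 0.29803 m and δ_{BB} = 0.012056 m/kN.
Compatibility — the spring shortens by R_B/k under the reaction it provides: δ_0 − R_B·δ_{BB} = R_B/k. With 1/k = 0.0005 m/kN, R_B = δ_0 / (δ_{BB} + 1/k) = 0.29803 / (0.012056 + 0.0005) = 23.74 kN.
Moment equilibrium about A: M_A = Σ(load moments about A) − R_B·L = 568.8 − 23.74×12.5 = 272.1 kN·m.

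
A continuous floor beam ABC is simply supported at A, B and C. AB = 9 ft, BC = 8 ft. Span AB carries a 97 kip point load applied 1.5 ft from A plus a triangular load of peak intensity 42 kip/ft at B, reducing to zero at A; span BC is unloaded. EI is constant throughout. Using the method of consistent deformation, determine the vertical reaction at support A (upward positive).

R_A = 126.3 kip

Take M_B as the redundant. Released structure: two simple spans AB and BC with a hinge at B.
Rotations at B on the released spans (each span's end-slope, ×1/EI):
  span AB: point load 97 at a = 1.5: Pab(L + a)/(6LEI) = 212.2/EI
  span AB: triangular load, peak 42: w₀L³/(45EI) = 680.4/EI
  relative rotation θ_0 = (892.6 + 0)/EI = 892.6/EI
A unit hogging moment at B produces rotation L₁/(3EI) + L₂/(3EI) = 5.667/EI.
Slope continuity at B: θ_0 = M_B·5.667/EI, so M_B = 892.6/5.667 = 157.5 kip·ft (hogging).
Span AB, ΣM about A with M_B applied at B: R_B^{AB}·9 = 1280 + 157.5, so R_B^{AB} = 159.7 kip and R_A = 286 − 159.7 = 126.3 kip.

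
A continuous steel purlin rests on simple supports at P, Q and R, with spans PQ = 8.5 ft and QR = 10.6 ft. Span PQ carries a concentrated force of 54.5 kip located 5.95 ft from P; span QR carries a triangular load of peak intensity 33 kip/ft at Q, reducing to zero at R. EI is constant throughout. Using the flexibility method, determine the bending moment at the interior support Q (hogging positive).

M_Q = 174 kip·ft

Release continuity at Q by inserting a hinge; the redundant is the internal moment M_Q. The primary structure is two simply-supported spans PQ and QR.
End slopes at the hinge Q, treating each span as simply supported:
  span PQ: point load 54.5 at a = 5.95: Pab(L + a)/(6LEI) = 234.3/EI
  span QR: triangular load, peak 33: w₀L³/(45EI) = 873.4/EI
  relative rotation θ_0 = (234.3 + 873.4)/EI = 1108/EI
A unit hogging moment at Q produces rotation L₁/(3EI) + L₂/(3EI) = 6.367/EI.
Slope continuity at Q: θ_0 = M_Q·6.367/EI, so M_Q = 1108/6.367 = 174 kip·ft (hogging).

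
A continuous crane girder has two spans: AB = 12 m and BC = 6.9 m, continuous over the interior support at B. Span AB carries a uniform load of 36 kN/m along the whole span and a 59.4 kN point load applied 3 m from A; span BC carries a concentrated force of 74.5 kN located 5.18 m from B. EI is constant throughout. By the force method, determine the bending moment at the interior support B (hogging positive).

Release continuity at B by inserting a hinge; the redundant is the internal moment M_B. The primary structure is two simply-supported spans AB and BC.
Rotations at B on the released spans (each span's end-slope, ×1/EI):
  span AB: UDL 36: wL³/(24EI) = 2592/EI
  span AB: point load 59.4 at a = 3: Pab(L + a)/(6LEI) = 334.1/EI
  span BC: point load 74.5 at a = 5.18: Pab(L + b)/(6LEI) = 138.2/EI
  relative rotation θ_0 = (2926 + 138.2)/EI = 3064/EI
A unit hogging moment at B produces rotation L₁/(3EI) + L₂/(3EI) = 6.3/EI.
Compatibility: M_B·(L₁+L₂)/(3EI) = θ_0, giving M_B = 486.4 kN·m (hogging).

M_B = 486.4 kN·m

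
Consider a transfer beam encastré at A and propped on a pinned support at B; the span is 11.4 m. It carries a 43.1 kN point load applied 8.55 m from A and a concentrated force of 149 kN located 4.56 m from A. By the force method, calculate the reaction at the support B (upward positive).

Choose R_B as the redundant. The primary structure is the cantilever fixed at A.
Deflection at B on the released cantilever, summing each load's contribution:
  point load 43.1 at a = 8.55: Pa²(3L − a)/(6EI) = 13469/EI
  point load 149 at a = 4.56: Pa²(3L − a)/(6EI) = 15305/EI
  δ_0 = 28775/EI
Flexibility coefficient — unit upward force at B: δ_{BB} = L³/(3EI) = 493.8/EI.
Compatibility at B: δ_0 − R_B·δ_{BB} = 0, so R_B = 28775/493.8 = 58.27 kN.

R_B = 58.27 kN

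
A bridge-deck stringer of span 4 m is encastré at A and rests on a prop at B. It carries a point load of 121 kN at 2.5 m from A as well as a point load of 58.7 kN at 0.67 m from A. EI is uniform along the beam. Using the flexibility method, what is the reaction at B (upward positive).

R_B = 58.46 kN

Choose R_B as the redundant. The primary structure is the cantilever fixed at A.
Downward deflection at the released point B due to the loads:
  point load 121 at a = 2.5: Pa²(3L − a)/(6EI) = 1197/EI
  point load 58.7 at a = 0.67: Pa²(3L − a)/(6EI) = 49.76/EI
  δ_0 = 1247/EI
Tip deflection under a unit load at B: L³/(3EI) = 21.33/EI.
Compatibility at B: δ_0 − R_B·δ_{BB} = 0, so R_B = 1247/21.33 = 58.46 kN.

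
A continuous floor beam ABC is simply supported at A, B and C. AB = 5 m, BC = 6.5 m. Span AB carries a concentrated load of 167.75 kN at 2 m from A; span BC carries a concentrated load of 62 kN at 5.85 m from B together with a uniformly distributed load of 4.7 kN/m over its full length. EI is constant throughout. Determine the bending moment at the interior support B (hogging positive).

Insert a hinge at B; M_B is the redundant, and each span becomes simply supported.
End slopes at the hinge B, treating each span as simply supported:
  span AB: point load 167.75 at a = 2: Pab(L + a)/(6LEI) = 234.8/EI
  span BC: point load 62 at a = 5.85: Pab(L + b)/(6LEI) = 43.22/EI
  span BC: UDL 4.7: wL³/(24EI) = 53.78/EI
  relative rotation θ_0 = (234.8 + 97)/EI = 331.9/EI
A unit hogging moment at B produces rotation L₁/(3EI) + L₂/(3EI) = 3.833/EI.
Slope continuity at B: θ_0 = M_B·3.833/EI, so M_B = 331.9/3.833 = 86.57 kN·m (hogging).

M_B = 86.57 kN·m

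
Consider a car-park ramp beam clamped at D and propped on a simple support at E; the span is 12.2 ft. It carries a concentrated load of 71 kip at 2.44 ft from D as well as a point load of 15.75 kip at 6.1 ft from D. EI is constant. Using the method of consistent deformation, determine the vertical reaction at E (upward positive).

R_E = 8.898 kip

Release the roller at E. Primary structure: cantilever fixed at D.
Primary-structure tip deflection at E by superposition:
  point load 71 at a = 2.44: Pa²(3L − a)/(6EI) = 2407/EI
  point load 15.75 at a = 6.1: Pa²(3L − a)/(6EI) = 2979/EI
  δ_0 = 5386/EI
Tip deflection under a unit load at E: L³/(3EI) = 605.3/EI.
The prop prevents deflection at E: R_E = δ_0/δ_{EE} = 5386/605.3 = 8.898 kip.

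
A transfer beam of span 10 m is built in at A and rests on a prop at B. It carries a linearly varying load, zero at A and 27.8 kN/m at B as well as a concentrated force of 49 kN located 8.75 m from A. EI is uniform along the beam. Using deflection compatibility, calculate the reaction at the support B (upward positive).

R_B = 116.3 kN

Release the roller at B. Primary structure: cantilever fixed at A.
Primary-structure tip deflection at B by superposition:
  triangular load, peak 27.8 at the free end: 11w₀L⁴/(120EI) = 25483/EI
  point load 49 at a = 8.75: Pa²(3L − a)/(6EI) = 13287/EI
  δ_0 = 38770/EI
Flexibility coefficient — unit upward force at B: δ_{BB} = L³/(3EI) = 333.3/EI.
The prop prevents deflection at B: R_B = δ_0/δ_{BB} = 38770/333.3 = 116.3 kN.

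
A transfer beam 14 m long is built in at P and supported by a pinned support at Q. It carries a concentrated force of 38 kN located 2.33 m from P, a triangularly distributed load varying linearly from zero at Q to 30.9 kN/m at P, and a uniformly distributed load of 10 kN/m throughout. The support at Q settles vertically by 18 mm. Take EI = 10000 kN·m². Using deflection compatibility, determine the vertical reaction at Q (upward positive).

Remove the prop at Q; the released (primary) structure is a cantilever built in at P.
Downward deflection at the released point Q due to the loads:
  point load 38 at a = 2.33: Pa²(3L − a)/(6EI) = 1364/EI
  triangular load, peak 30.9 at the fixed end: w₀L⁴/(30EI) = 39568/EI
  UDL 10: wL⁴/(8EI) = 48020/EI
  δ_0 = 88952/EI
Flexibility coefficient — unit upward force at Q: δ_{QQ} = L³/(3EI) = 914.7/EI.
With EI = 10000 kN·m²: δ_0 = 8.8952 m and δ_{QQ} = 0.091467 m/kN.
Compatibility — the beam at Q must follow the support down by 0.018 m: δ_0 − R_Q·δ_{QQ} = 0.018, so R_Q = (8.8952 − 0.018)/0.091467 = 97.05 kN.

R_Q = 97.05 kN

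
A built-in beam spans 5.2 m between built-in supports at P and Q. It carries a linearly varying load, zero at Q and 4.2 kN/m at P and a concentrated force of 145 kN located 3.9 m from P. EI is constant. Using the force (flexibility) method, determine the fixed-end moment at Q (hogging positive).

M_Q = 109.8 kN·m

Take the two fixed-end moments M_P, M_Q as redundants; the released structure is the simple span PQ.
On the primary (simply-supported) span, the end slopes from the loading are:
  at P: triangular load, peak 4.2: w₀L³/(45EI) = 13.12/EI
  at Q: triangular load, peak 4.2: 7w₀L³/(360EI) = 11.48/EI
  at P: point load 145 at a = 3.9: Pab(L + b)/(6LEI) = 153.2/EI
  at Q: point load 145 at a = 3.9: Pab(L + a)/(6LEI) = 214.4/EI
  θ_P0 = 166.3/EI,  θ_Q0 = 225.9/EI
Flexibility coefficients: a unit moment at one end gives L/(3EI) there and L/(6EI) at the far end, so f₁₁ = f₂₂ = 1.733/EI and f₁₂ = f₂₁ = 0.8667/EI.
Compatibility — zero rotation at each built-in end:
  1.733 M_P + 0.8667 M_Q = 166.3
  0.8667 M_P + 1.733 M_Q = 225.9
Solving the pair gives M_P = 41.02 kN·m and M_Q = 109.8 kN·m (hogging).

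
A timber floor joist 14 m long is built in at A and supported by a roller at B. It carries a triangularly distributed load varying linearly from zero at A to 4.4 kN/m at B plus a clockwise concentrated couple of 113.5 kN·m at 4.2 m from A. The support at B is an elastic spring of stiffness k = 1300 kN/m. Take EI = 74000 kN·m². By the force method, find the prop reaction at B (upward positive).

Release the roller at B. Primary structure: cantilever fixed at A.
Downward deflection at the released point B due to the loads:
  triangular load, peak 4.4 at the free end: 11w₀L⁴/(120EI) = 15494/EI
  clockwise couple 113.5 at a = 4.2: M₀a(2L − a)/(2EI) = 5673/EI
  δ_0 = 21167/EI
Flexibility coefficient — unit upward force at B: δ_{BB} = L³/(3EI) = 914.7/EI.
With EI = 74000 kN·m²: δ_0 = 0.28604 m and δ_{BB} = 0.01236 m/kN.
Compatibility — the spring shortens by R_B/k under the reaction it provides: δ_0 − R_B·δ_{BB} = R_B/k. With 1/k = 0.000769 m/kN, R_B = δ_0 / (δ_{BB} + 1/k) = 0.28604 / (0.01236 + 0.000769) = 21.79 kN.

R_B = 21.79 kN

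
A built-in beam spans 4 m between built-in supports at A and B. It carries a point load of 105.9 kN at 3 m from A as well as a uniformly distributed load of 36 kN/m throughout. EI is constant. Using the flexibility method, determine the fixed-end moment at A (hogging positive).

Release both end moments; the primary structure is a simply-supported span AB with redundants M_A and M_B.
On the primary (simply-supported) span, the end slopes from the loading are:
  at A: point load 105.9 at a = 3: Pab(L + b)/(6LEI) = 66.19/EI
  at B: point load 105.9 at a = 3: Pab(L + a)/(6LEI) = 92.66/EI
  at A: UDL 36: wL³/(24EI) = 96/EI
  at B: UDL 36: wL³/(24EI) = 96/EI
  θ_A0 = 162.2/EI,  θ_B0 = 188.7/EI
Flexibility coefficients: a unit moment at one end gives L/(3EI) there and L/(6EI) at the far end, so f₁₁ = f₂₂ = 1.333/EI and f₁₂ = f₂₁ = 0.6667/EI.
Compatibility — zero rotation at each built-in end:
  1.333 M_A + 0.6667 M_B = 162.2
  0.6667 M_A + 1.333 M_B = 188.7
Solving the pair gives M_A = 67.86 kN·m and M_B = 107.6 kN·m (hogging).

M_A = 67.86 kN·m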